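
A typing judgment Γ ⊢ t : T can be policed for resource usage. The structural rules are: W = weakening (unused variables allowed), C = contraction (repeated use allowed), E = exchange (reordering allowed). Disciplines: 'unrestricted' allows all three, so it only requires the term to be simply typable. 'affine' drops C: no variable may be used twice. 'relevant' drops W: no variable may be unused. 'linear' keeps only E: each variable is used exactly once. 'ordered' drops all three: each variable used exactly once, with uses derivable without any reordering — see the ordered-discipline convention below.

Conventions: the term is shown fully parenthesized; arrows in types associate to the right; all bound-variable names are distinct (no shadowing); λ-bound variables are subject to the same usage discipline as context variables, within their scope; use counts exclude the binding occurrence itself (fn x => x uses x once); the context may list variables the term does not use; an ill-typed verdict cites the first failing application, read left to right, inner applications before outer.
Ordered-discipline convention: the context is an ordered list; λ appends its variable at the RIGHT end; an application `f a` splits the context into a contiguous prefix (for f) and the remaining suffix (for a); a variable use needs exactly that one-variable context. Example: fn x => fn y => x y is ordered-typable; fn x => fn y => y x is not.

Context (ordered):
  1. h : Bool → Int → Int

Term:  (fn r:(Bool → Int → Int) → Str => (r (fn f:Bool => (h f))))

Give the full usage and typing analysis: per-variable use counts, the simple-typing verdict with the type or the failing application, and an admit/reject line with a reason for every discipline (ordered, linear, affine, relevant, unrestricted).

counts: h=1, r (bound)=1, f (bound)=1
use order (left to right): r, h, f
typing: well-typed — term : ((Bool → Int → Int) → Str) → Str
ordered: ✗, needs exchange: uses follow r, h, f
linear: ✓, single use per variable (h, r, f)
affine: ✓, h, r, f: no repeats, contraction unneeded
relevant: ✓, every one of h, r, f appears
unrestricted: ✓, simply typable at ((Bool → Int → Int) → Str) → Str; W, C, E all held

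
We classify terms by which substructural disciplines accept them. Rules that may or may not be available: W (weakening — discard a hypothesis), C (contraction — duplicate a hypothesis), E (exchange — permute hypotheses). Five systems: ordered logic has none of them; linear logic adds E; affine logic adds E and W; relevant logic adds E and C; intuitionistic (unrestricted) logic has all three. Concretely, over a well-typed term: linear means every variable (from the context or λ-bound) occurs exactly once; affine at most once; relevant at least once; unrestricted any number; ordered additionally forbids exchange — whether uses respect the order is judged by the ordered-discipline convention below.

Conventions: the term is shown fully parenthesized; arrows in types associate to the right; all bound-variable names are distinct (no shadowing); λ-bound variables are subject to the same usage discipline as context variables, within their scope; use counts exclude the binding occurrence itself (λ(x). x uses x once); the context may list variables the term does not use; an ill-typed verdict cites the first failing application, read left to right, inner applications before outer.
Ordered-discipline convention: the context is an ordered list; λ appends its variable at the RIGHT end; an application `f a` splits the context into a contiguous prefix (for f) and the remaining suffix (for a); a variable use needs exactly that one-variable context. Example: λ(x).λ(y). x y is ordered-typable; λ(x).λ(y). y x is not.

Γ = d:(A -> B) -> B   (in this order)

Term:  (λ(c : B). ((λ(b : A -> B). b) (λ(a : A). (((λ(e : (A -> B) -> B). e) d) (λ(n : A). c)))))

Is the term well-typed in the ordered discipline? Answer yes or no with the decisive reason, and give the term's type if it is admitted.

no — a, n left unused
counts: d: 1; c (λ-bound): 1; b (λ-bound): 1; a (λ-bound): 0; e (λ-bound): 1; n (λ-bound): 0
order of uses: b, e, d, c
typing: the term checks, with type B -> A -> B
across the five disciplines: ordered ✗ · linear ✗ · affine ✓ · relevant ✗ · unrestricted ✓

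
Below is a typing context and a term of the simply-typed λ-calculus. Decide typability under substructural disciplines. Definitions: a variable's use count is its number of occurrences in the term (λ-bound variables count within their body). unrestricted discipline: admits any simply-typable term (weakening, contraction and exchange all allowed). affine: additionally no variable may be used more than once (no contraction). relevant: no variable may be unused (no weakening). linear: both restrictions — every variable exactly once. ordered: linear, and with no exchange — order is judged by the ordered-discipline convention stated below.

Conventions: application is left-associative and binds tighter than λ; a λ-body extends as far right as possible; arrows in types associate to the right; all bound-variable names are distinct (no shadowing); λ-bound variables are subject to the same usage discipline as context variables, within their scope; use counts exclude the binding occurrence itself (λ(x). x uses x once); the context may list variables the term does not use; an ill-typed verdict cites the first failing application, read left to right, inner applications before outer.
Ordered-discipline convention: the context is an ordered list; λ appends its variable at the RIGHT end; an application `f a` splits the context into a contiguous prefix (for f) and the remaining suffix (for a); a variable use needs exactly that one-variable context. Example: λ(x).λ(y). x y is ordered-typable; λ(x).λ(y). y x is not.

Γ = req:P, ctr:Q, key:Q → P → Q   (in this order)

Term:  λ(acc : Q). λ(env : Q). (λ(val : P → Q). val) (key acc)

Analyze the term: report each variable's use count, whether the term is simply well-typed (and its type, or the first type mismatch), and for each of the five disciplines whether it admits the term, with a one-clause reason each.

use counts: req=0; ctr=0; key=1; acc (λ-bound)=1; env (λ-bound)=0; val (λ-bound)=1
left-to-right use order: val, key, acc
typing: well-typed — term : Q → Q → P → Q
ordered: ✗ — req, ctr, env left unused
linear: ✗ — req, ctr, env left unused
affine: ✓ — at most one use each (req, ctr, key, acc, env, val)
relevant: ✗ — req, ctr, env left unused
unrestricted: ✓ — simply typable at Q → Q → P → Q; W, C, E all held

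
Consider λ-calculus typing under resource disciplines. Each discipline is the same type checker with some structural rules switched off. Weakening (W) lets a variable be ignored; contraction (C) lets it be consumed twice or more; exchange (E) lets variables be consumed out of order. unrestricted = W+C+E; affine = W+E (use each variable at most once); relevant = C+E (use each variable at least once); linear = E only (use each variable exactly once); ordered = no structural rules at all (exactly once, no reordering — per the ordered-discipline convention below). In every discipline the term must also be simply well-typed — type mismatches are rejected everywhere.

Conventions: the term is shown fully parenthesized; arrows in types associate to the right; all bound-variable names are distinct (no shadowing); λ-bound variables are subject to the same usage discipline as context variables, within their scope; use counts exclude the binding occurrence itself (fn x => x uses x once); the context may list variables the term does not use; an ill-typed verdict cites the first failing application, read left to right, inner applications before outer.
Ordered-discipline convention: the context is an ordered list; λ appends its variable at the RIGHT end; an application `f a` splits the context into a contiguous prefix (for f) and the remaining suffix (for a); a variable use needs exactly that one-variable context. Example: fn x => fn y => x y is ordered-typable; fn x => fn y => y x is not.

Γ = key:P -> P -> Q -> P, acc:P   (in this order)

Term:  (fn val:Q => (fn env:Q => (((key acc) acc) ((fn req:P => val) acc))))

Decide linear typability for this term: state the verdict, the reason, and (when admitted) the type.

no — repeated use of acc ×3; needs weakening: env, req unused
usage: key=1, acc=3, val (bound)=1, env (bound)=0, req (bound)=0
left-to-right use order: key, acc, acc, val, acc
typing: well-typed — term : Q -> Q -> P
summary: ordered ✗, linear ✗, affine ✗, relevant ✗, unrestricted ✓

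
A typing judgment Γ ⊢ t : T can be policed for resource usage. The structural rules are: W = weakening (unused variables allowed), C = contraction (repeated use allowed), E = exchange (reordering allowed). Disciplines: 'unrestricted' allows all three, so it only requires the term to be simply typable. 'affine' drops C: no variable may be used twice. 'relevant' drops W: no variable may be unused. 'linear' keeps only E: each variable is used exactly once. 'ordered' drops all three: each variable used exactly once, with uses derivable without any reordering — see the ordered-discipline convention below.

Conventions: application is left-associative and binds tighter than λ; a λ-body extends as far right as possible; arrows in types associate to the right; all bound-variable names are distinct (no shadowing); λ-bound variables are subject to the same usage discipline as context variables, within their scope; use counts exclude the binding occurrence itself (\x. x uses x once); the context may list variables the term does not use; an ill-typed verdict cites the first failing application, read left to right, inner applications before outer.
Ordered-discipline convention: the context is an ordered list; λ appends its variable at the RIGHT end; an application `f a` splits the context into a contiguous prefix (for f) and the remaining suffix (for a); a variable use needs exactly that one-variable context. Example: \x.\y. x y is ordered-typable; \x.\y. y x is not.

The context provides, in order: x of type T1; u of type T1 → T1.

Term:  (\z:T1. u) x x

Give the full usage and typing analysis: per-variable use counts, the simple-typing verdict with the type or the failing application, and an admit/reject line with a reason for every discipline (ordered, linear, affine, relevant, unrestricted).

variable uses: x: 2×; u: 1×; z [bound]: 0×
left-to-right use order: u, x, x
typing: well-typed at T1
ordered: ✗, repeated use of x ×2; unused: z — weakening required
linear: ✗, repeated use of x ×2; unused: z — weakening required
affine: ✗, repeated use of x ×2
relevant: ✗, unused: z — weakening required
unrestricted: ✓, typability at T1 is all that's needed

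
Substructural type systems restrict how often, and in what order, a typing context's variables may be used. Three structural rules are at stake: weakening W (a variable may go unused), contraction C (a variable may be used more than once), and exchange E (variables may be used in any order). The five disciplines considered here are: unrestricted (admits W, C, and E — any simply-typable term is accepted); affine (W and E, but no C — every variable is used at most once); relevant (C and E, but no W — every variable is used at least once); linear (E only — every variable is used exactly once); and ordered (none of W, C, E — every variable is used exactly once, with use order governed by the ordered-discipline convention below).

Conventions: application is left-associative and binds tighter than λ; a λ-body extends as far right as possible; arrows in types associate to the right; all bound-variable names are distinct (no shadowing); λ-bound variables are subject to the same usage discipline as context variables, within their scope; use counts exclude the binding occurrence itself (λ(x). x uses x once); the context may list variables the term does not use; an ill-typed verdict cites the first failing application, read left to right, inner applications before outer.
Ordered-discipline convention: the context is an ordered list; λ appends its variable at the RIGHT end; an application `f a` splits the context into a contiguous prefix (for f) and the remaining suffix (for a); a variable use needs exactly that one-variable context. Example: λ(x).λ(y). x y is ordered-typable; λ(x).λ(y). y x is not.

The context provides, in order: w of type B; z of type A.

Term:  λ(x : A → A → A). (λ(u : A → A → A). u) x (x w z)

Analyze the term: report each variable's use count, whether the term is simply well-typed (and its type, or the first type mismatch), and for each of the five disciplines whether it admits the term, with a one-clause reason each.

variable uses: w: 1; z: 1; x [bound]: 2; u [bound]: 1
uses in reading order: u, x, x, w, z
typing: ill-typed: a function awaiting A gets B
ordered: ✗, a type mismatch blocks all five
linear: ✗, the type mismatch rejects it
affine: ✗, not simply typable
relevant: ✗, fails simple typing
unrestricted: ✗, a type mismatch blocks all five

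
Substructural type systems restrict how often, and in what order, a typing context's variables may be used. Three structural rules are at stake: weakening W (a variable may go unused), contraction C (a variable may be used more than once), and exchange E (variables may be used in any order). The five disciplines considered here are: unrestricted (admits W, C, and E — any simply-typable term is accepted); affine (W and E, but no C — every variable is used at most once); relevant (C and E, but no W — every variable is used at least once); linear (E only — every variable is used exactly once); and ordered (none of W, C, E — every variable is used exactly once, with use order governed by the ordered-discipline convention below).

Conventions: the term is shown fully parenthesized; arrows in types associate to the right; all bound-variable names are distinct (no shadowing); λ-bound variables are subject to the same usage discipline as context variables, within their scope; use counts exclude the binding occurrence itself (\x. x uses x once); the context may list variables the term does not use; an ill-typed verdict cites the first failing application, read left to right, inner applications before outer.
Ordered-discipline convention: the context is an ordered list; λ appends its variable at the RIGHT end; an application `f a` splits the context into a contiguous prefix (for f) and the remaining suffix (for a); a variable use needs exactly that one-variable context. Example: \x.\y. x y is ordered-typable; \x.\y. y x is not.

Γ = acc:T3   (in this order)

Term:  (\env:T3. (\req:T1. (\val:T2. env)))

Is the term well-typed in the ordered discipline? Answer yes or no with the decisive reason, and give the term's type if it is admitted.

no — unused: acc, req, val — weakening required
use counts: acc: 0×; env (bound): 1×; req (bound): 0×; val (bound): 0×
uses in reading order: env
typing: the term checks, with type T3 -> T1 -> T2 -> T3
per-discipline verdicts: ordered ✗; linear ✗; affine ✓; relevant ✗; unrestricted ✓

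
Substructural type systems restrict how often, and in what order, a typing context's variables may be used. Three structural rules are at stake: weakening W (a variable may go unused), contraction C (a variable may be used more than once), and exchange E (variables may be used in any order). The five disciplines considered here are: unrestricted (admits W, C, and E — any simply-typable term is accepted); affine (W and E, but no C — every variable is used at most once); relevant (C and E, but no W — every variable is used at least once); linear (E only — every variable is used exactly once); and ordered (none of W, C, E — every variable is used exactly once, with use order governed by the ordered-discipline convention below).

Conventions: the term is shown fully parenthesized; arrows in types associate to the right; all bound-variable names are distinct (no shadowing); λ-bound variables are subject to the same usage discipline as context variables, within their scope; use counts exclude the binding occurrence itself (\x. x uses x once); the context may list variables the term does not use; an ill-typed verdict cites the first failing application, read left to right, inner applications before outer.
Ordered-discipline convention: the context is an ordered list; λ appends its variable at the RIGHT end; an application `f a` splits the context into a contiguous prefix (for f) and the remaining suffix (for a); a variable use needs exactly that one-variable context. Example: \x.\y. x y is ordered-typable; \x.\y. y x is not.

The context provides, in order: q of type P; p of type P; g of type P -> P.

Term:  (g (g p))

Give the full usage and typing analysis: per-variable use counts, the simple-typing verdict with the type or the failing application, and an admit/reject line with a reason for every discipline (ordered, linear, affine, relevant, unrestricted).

counts: q: 0, p: 1, g: 2
uses in reading order: g, g, p
typing: well-typed — term : P
ordered ✗ (uses contraction: g ×2; needs weakening: q unused)
linear ✗ (uses contraction: g ×2; needs weakening: q unused)
affine ✗ (uses contraction: g ×2)
relevant ✗ (needs weakening: q unused)
unrestricted ✓ (typability at P is all that's needed)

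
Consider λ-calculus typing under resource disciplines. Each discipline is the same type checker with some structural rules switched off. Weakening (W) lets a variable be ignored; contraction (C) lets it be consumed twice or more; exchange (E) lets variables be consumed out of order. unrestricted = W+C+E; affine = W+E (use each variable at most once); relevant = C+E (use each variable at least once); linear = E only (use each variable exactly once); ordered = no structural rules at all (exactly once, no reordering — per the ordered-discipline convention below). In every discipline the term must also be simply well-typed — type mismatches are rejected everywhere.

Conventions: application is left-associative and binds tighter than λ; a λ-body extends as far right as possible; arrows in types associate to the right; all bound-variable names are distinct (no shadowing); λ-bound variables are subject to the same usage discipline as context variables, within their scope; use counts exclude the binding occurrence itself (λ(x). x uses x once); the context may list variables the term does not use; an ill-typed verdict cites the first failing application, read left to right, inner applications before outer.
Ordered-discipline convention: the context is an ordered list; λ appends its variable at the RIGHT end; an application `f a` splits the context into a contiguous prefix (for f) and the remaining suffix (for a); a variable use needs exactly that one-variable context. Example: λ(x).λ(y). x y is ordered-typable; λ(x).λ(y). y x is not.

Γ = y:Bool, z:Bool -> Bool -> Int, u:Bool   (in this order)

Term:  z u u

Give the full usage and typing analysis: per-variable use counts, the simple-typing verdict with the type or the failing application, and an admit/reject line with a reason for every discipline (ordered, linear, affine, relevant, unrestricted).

use counts: y ×0, z ×1, u ×2
order of uses: z, u, u
typing: ✓ — Int
ordered: ✗, needs contraction — u ×2; y left unused
linear: ✗, needs contraction — u ×2; y left unused
affine: ✗, needs contraction — u ×2
relevant: ✗, y left unused
unrestricted: ✓, typability at Int is all that's needed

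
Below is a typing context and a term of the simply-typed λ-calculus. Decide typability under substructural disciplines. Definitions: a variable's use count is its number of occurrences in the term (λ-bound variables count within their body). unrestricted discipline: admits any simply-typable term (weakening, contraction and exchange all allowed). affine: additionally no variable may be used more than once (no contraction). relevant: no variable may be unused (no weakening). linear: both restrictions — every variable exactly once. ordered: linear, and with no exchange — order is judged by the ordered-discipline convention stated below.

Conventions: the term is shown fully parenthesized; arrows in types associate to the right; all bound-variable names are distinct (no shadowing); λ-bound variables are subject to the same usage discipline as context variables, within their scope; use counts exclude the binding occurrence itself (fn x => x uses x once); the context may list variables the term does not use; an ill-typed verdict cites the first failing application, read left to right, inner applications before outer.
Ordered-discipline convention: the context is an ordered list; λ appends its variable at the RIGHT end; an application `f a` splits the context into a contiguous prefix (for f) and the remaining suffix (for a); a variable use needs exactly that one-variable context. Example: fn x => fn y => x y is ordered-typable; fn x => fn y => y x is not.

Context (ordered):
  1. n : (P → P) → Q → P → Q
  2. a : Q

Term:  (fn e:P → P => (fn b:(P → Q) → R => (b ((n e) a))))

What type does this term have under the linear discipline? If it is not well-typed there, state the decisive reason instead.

term : (P → P) → ((P → Q) → R) → R
variable uses: n: 1×; a: 1×; e (bound): 1×; b (bound): 1×
uses in reading order: b, n, e, a
typing: well-typed at (P → P) → ((P → Q) → R) → R
across the five disciplines: ordered ✗; linear ✓; affine ✓; relevant ✓; unrestricted ✓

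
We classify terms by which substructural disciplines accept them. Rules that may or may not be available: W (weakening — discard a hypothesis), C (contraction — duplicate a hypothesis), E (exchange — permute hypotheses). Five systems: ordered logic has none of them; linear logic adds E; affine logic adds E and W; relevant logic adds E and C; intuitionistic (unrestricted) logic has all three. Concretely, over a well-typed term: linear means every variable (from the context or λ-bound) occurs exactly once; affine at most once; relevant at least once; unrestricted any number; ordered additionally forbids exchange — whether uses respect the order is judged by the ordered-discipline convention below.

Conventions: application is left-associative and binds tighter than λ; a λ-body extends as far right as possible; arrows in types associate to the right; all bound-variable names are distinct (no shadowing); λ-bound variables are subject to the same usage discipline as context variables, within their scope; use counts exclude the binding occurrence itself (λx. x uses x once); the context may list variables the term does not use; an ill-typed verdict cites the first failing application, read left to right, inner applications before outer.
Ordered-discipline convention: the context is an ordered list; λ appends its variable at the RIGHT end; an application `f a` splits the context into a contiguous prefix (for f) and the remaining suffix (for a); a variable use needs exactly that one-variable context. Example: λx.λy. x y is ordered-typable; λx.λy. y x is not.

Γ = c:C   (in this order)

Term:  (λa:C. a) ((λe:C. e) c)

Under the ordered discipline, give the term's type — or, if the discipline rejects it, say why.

term : C
counts: c ×1; a (bound) ×1; e (bound) ×1
use order (left to right): a, e, c
typing: well-typed — term : C
across the five disciplines: ordered ✓; linear ✓; affine ✓; relevant ✓; unrestricted ✓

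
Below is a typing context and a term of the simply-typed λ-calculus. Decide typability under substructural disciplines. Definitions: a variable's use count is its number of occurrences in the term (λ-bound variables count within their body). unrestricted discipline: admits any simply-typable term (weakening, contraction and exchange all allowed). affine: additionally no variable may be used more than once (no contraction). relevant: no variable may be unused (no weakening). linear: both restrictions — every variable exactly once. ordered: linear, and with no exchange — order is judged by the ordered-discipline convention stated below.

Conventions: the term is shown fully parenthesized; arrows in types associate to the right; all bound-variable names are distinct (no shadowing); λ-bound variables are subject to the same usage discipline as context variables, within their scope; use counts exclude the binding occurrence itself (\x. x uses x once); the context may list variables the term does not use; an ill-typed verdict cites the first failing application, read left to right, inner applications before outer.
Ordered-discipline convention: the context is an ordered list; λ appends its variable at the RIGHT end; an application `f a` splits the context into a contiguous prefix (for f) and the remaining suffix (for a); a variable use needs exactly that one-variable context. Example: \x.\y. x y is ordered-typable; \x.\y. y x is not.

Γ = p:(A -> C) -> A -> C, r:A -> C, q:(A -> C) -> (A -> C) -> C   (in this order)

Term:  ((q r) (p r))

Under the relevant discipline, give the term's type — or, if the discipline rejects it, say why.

term : C
usage: p: 1; r: 2; q: 1
uses in reading order: q, r, p, r
typing: well-typed — term : C
summary: ordered ✗, linear ✗, affine ✗, relevant ✓, unrestricted ✓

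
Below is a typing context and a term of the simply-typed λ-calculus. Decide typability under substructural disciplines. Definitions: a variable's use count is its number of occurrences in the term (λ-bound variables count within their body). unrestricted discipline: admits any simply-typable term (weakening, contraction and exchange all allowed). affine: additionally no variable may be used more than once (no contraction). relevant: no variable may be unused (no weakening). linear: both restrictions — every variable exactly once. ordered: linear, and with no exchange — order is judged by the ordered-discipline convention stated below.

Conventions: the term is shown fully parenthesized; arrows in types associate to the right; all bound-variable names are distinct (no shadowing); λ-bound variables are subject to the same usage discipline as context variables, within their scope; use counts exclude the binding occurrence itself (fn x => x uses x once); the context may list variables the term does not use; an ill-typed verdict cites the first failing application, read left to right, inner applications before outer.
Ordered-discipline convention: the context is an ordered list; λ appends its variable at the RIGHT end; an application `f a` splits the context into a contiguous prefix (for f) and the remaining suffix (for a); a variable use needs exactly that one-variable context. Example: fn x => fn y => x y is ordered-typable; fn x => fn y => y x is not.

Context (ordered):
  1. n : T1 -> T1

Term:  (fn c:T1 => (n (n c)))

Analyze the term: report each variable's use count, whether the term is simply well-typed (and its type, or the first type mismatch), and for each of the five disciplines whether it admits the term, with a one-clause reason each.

variable uses: n: 2; c [bound]: 1
order of uses: n, n, c
typing: the term checks, with type T1 -> T1
ordered: ✗ — uses contraction: n ×2
linear: ✗ — uses contraction: n ×2
affine: ✗ — uses contraction: n ×2
relevant: ✓ — n, c: all used, weakening unneeded
unrestricted: ✓ — typability at T1 -> T1 is all that's needed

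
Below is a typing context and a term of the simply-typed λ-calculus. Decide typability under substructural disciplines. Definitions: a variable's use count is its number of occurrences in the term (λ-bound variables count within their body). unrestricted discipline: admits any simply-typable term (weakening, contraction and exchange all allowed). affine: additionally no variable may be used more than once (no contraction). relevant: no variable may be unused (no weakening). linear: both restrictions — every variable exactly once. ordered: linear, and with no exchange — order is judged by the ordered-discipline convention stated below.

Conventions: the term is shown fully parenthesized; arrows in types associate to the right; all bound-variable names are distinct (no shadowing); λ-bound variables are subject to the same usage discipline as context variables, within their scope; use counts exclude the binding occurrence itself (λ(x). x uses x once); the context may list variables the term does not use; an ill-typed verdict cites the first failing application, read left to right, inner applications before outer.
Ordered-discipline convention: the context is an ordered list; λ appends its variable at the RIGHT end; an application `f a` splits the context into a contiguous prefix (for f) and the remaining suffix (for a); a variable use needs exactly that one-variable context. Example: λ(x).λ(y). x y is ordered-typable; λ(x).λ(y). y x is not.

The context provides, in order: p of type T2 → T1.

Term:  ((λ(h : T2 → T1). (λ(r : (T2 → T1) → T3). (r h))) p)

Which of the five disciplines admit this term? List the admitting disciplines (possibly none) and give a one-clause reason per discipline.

admitted in: linear, affine, relevant, unrestricted
use counts: p ×1; h (λ-bound) ×1; r (λ-bound) ×1
uses in reading order: r, h, p
typing: well-typed — term : ((T2 → T1) → T3) → T3
ordered: ✗ — no contiguous prefix/suffix split fits r, h, p
linear: ✓ — p, h, r: one use apiece
affine: ✓ — no duplicate uses among p, h, r
relevant: ✓ — at least one use each (p, h, r)
unrestricted: ✓ — simply typable at ((T2 → T1) → T3) → T3; W, C, E all held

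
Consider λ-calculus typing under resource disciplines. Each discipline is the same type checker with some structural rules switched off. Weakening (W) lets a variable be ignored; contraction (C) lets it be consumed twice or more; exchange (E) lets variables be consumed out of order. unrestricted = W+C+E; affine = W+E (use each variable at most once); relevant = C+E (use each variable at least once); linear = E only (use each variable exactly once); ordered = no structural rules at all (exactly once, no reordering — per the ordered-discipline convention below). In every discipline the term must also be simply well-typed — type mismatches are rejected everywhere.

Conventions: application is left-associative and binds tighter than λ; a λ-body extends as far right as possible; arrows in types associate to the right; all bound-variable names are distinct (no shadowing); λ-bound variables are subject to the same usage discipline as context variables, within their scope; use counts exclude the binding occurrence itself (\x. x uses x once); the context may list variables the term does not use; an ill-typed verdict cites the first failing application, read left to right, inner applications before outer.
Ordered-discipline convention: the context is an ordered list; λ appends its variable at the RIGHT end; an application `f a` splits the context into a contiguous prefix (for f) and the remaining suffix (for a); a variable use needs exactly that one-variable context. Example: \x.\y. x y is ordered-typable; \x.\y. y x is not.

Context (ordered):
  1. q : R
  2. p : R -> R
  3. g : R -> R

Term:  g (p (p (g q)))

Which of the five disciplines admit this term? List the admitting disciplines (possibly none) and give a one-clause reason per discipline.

accepted by: relevant, unrestricted
counts: q: 1; p: 2; g: 2
order of uses: g, p, p, g, q
typing: well-typed at R
ordered: ✗, repeated use of p ×2, g ×2
linear: ✗, repeated use of p ×2, g ×2
affine: ✗, repeated use of p ×2, g ×2
relevant: ✓, q, p, g: all used, weakening unneeded
unrestricted: ✓, typability at R is all that's needed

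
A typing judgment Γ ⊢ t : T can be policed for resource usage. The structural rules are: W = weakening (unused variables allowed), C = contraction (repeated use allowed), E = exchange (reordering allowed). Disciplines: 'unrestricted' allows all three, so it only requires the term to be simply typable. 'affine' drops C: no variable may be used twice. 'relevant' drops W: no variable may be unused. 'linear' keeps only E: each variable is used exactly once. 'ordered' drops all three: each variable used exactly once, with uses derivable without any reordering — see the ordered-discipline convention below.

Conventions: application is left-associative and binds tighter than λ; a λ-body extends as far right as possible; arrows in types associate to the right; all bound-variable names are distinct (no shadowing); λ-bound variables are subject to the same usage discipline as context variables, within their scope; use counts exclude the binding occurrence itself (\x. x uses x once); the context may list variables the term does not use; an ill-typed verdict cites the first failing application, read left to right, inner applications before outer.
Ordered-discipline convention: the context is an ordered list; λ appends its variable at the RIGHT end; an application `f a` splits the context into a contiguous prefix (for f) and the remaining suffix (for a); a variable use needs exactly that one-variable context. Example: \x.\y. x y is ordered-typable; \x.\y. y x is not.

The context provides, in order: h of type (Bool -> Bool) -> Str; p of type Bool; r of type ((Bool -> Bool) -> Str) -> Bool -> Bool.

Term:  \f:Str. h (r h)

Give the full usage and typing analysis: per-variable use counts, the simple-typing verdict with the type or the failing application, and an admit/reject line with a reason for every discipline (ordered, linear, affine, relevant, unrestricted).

use counts: h: 2, p: 0, r: 1, f (bound): 0
uses in reading order: h, r, h
typing: well-typed — term : Str -> Str
ordered ✗ (uses contraction: h ×2; p, f left unused)
linear ✗ (uses contraction: h ×2; p, f left unused)
affine ✗ (uses contraction: h ×2)
relevant ✗ (p, f left unused)
unrestricted ✓ (well-typed at Str -> Str; no restrictions here)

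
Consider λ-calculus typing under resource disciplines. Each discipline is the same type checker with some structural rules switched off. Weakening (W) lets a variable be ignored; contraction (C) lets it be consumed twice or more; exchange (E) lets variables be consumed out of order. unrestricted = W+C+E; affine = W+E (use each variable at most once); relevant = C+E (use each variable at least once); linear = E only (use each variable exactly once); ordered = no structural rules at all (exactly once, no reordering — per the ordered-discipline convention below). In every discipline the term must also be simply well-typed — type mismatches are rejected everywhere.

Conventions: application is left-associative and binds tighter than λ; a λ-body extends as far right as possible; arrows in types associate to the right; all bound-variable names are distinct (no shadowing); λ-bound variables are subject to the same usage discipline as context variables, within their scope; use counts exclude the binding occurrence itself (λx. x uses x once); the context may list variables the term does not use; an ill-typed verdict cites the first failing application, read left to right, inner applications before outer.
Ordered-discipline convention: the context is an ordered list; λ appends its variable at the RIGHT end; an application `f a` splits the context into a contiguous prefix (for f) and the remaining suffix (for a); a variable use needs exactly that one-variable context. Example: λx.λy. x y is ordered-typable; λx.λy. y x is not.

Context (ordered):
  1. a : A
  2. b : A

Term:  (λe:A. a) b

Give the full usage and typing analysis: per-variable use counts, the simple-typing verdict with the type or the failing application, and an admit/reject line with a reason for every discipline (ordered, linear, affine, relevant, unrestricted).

counts: a: 1; b: 1; e [bound]: 0
left-to-right use order: a, b
typing: ✓ — A
ordered: ✗, needs weakening: e unused
linear: ✗, needs weakening: e unused
affine: ✓, a, b, e: no repeats, contraction unneeded
relevant: ✗, needs weakening: e unused
unrestricted: ✓, well-typed at A; no restrictions here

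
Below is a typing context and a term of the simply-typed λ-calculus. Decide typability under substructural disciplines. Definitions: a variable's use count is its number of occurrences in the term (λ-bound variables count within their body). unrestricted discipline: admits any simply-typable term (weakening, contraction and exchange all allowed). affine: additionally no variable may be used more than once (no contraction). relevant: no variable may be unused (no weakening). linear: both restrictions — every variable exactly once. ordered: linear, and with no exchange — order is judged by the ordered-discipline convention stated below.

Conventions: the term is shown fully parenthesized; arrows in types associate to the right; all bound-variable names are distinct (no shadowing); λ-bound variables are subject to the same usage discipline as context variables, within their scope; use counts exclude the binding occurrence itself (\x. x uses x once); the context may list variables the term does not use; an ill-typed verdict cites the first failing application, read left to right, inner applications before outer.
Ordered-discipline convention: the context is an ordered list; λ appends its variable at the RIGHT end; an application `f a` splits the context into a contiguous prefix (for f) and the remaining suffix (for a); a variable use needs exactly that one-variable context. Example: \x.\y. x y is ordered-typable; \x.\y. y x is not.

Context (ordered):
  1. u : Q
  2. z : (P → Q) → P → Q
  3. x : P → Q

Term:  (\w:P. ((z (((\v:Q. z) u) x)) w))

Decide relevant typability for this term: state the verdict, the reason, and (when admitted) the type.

no — v never used (weakening)
use counts: u ×1, z ×2, x ×1, w (λ-bound) ×1, v (λ-bound) ×0
uses in reading order: z, z, u, x, w
typing: the term checks, with type P → Q
per-discipline verdicts: ordered ✗, linear ✗, affine ✗, relevant ✗, unrestricted ✓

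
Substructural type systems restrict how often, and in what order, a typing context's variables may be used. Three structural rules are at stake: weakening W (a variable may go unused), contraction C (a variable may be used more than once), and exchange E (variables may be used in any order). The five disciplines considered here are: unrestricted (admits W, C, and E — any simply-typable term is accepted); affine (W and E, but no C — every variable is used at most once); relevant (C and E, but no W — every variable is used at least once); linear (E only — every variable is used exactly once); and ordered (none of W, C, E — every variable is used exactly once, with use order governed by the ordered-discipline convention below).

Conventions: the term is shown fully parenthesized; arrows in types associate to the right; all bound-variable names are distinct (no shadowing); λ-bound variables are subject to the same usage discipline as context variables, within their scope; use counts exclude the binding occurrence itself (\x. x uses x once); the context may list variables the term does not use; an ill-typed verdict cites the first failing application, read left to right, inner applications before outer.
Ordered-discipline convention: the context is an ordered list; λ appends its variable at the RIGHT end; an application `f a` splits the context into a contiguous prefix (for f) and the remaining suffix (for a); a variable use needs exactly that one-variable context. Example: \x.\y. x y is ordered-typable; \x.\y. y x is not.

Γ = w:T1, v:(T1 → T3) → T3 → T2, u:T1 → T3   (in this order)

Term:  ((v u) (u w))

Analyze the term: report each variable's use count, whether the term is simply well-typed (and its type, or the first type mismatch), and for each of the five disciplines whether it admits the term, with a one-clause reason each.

counts: w: 1×, v: 1×, u: 2×
order of uses: v, u, u, w
typing: the term checks, with type T2
ordered: ✗ — repeated use of u ×2
linear: ✗ — repeated use of u ×2
affine: ✗ — repeated use of u ×2
relevant: ✓ — every one of w, v, u appears
unrestricted: ✓ — type-checks (T2) and nothing is barred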